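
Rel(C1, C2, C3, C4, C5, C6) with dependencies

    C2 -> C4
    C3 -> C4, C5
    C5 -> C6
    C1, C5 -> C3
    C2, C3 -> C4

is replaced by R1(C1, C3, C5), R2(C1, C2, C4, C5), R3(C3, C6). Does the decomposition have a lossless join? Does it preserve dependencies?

lossless but not dependency-preserving

Lossless test (chase): Rows 1 and 3 agree on C3; apply C3→C4, C5 and equate their C4, C5 entries. Rows 1 and 2 agree on C5; apply C5→C6 and equate their C6 entries. Rows 1 and 3 agree on C5; apply C5→C6 and equate their C6 entries. Rows 1 and 2 agree on C1, C5; apply C1, C5→C3 and equate their C3 entries. Rows 1 and 2 agree on C3; apply C3→C4, C5 and equate their C4, C5 entries. Row 2 is now all distinguished symbols — the join is lossless.
Dependency preservation: the restricted closure of {C3} across the fragments never reaches {C4, C5}, so C3 → C4, C5 cannot be enforced without a join — not preserved.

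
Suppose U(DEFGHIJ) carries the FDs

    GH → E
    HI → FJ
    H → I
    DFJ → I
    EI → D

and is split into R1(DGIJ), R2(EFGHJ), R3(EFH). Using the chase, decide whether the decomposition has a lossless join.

Chase test. Columns are DEFGHIJ; row i has aⱼ where attribute j ∈ Ri, else bᵢⱼ.
Initial tableau (one row per fragment):
  row 1: a1 b12 b13 a4 b15 a6 a7
  row 2: b21 a2 a3 a4 a5 b26 a7
  row 3: b31 a2 a3 b34 a5 b36 b37
Rows 2 and 3 agree on H; apply H→I and equate their I entries.
Rows 2 and 3 agree on EI; apply EI→D and equate their D entries.
Rows 2 and 3 agree on HI; apply HI→FJ and equate their FJ entries.
No row becomes fully distinguished — the join is lossy.

No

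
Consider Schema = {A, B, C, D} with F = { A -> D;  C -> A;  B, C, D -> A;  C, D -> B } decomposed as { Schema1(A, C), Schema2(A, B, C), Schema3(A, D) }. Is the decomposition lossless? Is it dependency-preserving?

lossless and dependency-preserving

Lossless test (chase): Rows 1 and 2 agree on A; apply A→D and equate their D entries. Rows 1 and 3 agree on A; apply A→D and equate their D entries. Rows 1 and 2 agree on C, D; apply C, D→B and equate their B entries. Row 1 is now all distinguished symbols — the join is lossless.
Dependency preservation: B, C, D → A; C, D → B are not contained in any single fragment, but the restricted closure of each left-hand side across the fragments still reaches the right-hand side; the remaining FDs each lie inside some fragment. All dependencies are preserved.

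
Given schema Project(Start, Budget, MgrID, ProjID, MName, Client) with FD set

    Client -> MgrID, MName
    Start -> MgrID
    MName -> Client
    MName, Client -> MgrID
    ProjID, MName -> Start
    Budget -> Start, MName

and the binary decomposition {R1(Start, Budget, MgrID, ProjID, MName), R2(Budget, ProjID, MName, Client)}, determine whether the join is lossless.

Common attributes: R1 ∩ R2 = {Budget, ProjID, MName}.
Closure of {Budget, ProjID, MName}: MName → Client applies, adding Client; MName, Client → MgrID applies, adding MgrID; ProjID, MName → Start applies, adding Start. So (Budget, ProjID, MName)⁺ = {Start, Budget, MgrID, ProjID, MName, Client}.
This closure contains every attribute of R1, so R1 ∩ R2 → R1. The join is lossless.

Yes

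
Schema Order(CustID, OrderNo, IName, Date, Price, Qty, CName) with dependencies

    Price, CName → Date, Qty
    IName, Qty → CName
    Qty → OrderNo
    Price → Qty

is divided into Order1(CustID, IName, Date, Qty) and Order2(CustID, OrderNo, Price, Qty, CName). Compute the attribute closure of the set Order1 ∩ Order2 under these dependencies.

Order1 ∩ Order2 = {CustID, Qty}.
Qty → OrderNo applies, adding OrderNo
Closure: {CustID, OrderNo, Qty}.

CustID, OrderNo, Qty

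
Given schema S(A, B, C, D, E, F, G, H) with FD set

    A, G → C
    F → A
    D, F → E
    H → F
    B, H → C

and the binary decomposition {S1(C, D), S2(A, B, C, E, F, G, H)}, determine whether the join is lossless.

Common attributes: S1 ∩ S2 = {C}.
No dependency enlarges {C}, so (C)⁺ = {C}.
The closure contains neither all of S1 = {C, D} nor all of S2 = {A, B, C, E, F, G, H}, so the common attributes are not a superkey of either fragment. The join is lossy.

No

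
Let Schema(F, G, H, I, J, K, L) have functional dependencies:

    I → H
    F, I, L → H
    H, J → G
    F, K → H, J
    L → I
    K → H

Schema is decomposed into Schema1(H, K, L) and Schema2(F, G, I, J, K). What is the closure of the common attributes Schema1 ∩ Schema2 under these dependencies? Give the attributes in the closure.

Schema1 ∩ Schema2 = {K}.
K → H applies, adding H
Closure: {H, K}.

H, K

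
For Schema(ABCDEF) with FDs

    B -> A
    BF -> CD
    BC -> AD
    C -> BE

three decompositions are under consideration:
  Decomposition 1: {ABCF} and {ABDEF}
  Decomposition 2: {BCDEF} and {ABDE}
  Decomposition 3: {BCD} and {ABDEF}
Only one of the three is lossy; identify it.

Decomposition 3

Decomposition 1: common = {ABF}, closure = {ABCDEF} → lossless.
Decomposition 2: common = {BDE}, closure = {ABDE} → lossless.
Decomposition 3: common = {BD}, closure = {ABD} → lossy.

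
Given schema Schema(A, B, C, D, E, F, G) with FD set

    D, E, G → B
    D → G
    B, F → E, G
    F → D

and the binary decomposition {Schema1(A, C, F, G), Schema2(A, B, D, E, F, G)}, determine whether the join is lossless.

No

Common attributes: Schema1 ∩ Schema2 = {A, F, G}.
Closure of {A, F, G}: F → D applies, adding D. So (A, F, G)⁺ = {A, D, F, G}.
The closure contains neither all of Schema1 = {A, C, F, G} nor all of Schema2 = {A, B, D, E, F, G}, so the common attributes are not a superkey of either fragment. The join is lossy.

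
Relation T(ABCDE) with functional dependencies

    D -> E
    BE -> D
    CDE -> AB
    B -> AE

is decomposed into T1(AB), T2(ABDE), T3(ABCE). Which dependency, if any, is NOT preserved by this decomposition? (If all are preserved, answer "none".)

CDE -> AB

Check CDE → AB: no single fragment contains all of {ABCDE}, and the restricted closure of {CDE} across the fragments never reaches {AB}.
D → E is preserved.
BE → D is preserved.
B → AE is preserved.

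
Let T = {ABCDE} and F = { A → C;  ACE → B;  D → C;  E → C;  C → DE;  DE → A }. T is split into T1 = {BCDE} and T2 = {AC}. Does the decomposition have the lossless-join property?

Common attributes: T1 ∩ T2 = {C}.
Closure of {C}: C → DE applies, adding DE; DE → A applies, adding A; ACE → B applies, adding B. So (C)⁺ = {ABCDE}.
This closure contains every attribute of T1, so T1 ∩ T2 → T1. The join is lossless.

Yes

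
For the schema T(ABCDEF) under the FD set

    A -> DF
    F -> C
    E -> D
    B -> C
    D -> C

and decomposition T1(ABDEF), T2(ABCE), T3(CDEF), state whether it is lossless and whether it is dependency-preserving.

lossless and dependency-preserving

Lossless test (chase): Rows 1 and 2 agree on A; apply A→DF and equate their DF entries. Rows 1 and 2 agree on F; apply F→C and equate their C entries. Row 1 is now all distinguished symbols — the join is lossless.
Dependency preservation: every FD's attributes lie within a single fragment, so each can be enforced locally — preserved.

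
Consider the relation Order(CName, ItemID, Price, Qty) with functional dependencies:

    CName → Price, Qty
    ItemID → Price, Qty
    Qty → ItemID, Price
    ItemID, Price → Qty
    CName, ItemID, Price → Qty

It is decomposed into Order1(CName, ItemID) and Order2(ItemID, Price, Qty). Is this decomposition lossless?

Yes

Common attributes: Order1 ∩ Order2 = {ItemID}.
Closure of {ItemID}: ItemID → Price, Qty applies, adding Price, Qty. So (ItemID)⁺ = {ItemID, Price, Qty}.
This closure contains every attribute of Order2, so Order1 ∩ Order2 → Order2. The join is lossless.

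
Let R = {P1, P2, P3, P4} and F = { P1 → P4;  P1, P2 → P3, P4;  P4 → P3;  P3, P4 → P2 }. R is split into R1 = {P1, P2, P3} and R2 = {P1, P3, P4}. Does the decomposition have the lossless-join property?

Yes

Common attributes: R1 ∩ R2 = {P1, P3}.
Closure of {P1, P3}: P1 → P4 applies, adding P4; P3, P4 → P2 applies, adding P2. So (P1, P3)⁺ = {P1, P2, P3, P4}.
This closure contains every attribute of R1, so R1 ∩ R2 → R1. The join is lossless.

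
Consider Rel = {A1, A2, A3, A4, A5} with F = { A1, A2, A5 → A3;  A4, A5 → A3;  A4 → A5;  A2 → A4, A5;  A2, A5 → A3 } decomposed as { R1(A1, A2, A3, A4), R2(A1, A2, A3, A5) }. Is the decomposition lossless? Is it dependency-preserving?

Lossless test: (A1, A2, A3)⁺ = {A1, A2, A3, A4, A5}, which contains all of one fragment — lossless.
Dependency preservation: the restricted closure of {A4} across the fragments never reaches {A5}, so A4 → A5 cannot be enforced without a join — not preserved.

lossless but not dependency-preserving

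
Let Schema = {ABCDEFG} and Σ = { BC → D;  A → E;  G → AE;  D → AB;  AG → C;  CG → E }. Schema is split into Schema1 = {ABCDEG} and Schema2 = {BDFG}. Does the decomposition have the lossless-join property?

Common attributes: Schema1 ∩ Schema2 = {BDG}.
Closure of {BDG}: G → AE applies, adding AE; AG → C applies, adding C. So (BDG)⁺ = {ABCDEG}.
This closure contains every attribute of Schema1, so Schema1 ∩ Schema2 → Schema1. The join is lossless.

Yes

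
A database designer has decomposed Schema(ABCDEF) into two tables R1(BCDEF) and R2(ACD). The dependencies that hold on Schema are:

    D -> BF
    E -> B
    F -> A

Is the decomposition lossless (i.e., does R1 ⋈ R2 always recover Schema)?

Yes

Common attributes: R1 ∩ R2 = {CD}.
Closure of {CD}: D → BF applies, adding BF; F → A applies, adding A. So (CD)⁺ = {ABCDF}.
This closure contains every attribute of R2, so R1 ∩ R2 → R2. The join is lossless.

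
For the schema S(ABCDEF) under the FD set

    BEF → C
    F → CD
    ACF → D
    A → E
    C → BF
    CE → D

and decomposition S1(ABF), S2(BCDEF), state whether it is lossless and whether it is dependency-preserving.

Lossless test: (BF)⁺ = {BCDF}, which is a superkey of neither fragment — lossy.
Dependency preservation: the restricted closure of {A} across the fragments never reaches {E}, so A → E cannot be enforced without a join — not preserved.

lossy and not dependency-preserving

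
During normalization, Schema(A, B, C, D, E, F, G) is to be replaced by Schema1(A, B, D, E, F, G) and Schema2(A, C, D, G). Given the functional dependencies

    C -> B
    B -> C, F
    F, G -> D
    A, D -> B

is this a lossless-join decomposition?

Common attributes: Schema1 ∩ Schema2 = {A, D, G}.
Closure of {A, D, G}: A, D → B applies, adding B; B → C, F applies, adding C, F. So (A, D, G)⁺ = {A, B, C, D, F, G}.
This closure contains every attribute of Schema2, so Schema1 ∩ Schema2 → Schema2. The join is lossless.

Yes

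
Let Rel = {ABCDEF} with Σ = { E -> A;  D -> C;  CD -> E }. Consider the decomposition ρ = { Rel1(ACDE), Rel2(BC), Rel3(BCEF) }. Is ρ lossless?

No

Chase test. Columns are ABCDEF; row i has aⱼ where attribute j ∈ Reli, else bᵢⱼ.
Initial tableau (one row per fragment):
  row 1: a1 b12 a3 a4 a5 b16
  row 2: b21 a2 a3 b24 b25 b26
  row 3: b31 a2 a3 b34 a5 a6
Rows 1 and 3 agree on E; apply E→A and equate their A entries.
No row becomes fully distinguished — the join is lossy.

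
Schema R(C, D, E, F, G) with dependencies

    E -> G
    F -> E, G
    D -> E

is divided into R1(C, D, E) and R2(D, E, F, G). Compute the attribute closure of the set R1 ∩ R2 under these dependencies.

D, E, G

R1 ∩ R2 = {D, E}.
E → G applies, adding G
Closure: {D, E, G}.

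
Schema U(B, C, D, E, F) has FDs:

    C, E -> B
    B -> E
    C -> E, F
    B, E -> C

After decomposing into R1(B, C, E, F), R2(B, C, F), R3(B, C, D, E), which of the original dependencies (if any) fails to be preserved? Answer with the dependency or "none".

C, E → B lies within R1.
B → E lies within R1.
C → E, F lies within R1.
B, E → C lies within R1.
Every dependency is enforceable on the fragments, so the decomposition is dependency-preserving.

none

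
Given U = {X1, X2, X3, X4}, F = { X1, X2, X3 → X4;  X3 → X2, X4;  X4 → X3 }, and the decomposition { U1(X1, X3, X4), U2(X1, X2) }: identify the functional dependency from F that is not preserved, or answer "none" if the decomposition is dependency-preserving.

X3 → X2, X4

Check X3 → X2, X4: no single fragment contains all of {X2, X3, X4}, and the restricted closure of {X3} across the fragments never reaches {X2, X4}.
X1, X2, X3 → X4 is preserved.
X4 → X3 is preserved.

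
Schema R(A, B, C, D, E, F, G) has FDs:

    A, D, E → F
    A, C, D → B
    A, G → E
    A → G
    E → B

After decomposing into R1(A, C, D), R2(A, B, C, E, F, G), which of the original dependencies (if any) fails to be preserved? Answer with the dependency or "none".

Check A, D, E → F: no single fragment contains all of {A, D, E, F}, and the restricted closure of {A, D, E} across the fragments never reaches {F}.
A, C, D → B is preserved.
A, G → E is preserved.
A → G is preserved.
E → B is preserved.

A, D, E → F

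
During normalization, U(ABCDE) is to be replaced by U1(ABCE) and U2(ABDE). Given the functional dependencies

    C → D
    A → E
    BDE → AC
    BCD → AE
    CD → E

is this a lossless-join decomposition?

Common attributes: U1 ∩ U2 = {ABE}.
No dependency enlarges {ABE}, so (ABE)⁺ = {ABE}.
The closure contains neither all of U1 = {ABCE} nor all of U2 = {ABDE}, so the common attributes are not a superkey of either fragment. The join is lossy.

No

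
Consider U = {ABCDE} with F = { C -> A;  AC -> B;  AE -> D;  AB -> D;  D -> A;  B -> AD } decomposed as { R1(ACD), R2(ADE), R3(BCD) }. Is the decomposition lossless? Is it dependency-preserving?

Lossless test (chase): Rows 1 and 3 agree on C; apply C→A and equate their A entries. Rows 1 and 3 agree on AC; apply AC→B and equate their B entries. No row becomes fully distinguished — the join is lossy.
Dependency preservation: AC → B; AB → D; B → AD are not contained in any single fragment, but the restricted closure of each left-hand side across the fragments still reaches the right-hand side; the remaining FDs each lie inside some fragment. All dependencies are preserved.

lossy but dependency-preserving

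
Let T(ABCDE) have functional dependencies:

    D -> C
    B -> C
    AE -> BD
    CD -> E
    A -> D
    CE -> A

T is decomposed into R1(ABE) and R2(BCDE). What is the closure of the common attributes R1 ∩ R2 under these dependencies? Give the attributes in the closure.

R1 ∩ R2 = {BE}.
B → C applies, adding C
CE → A applies, adding A
AE → BD applies, adding D
Closure: {ABCDE}.

ABCDE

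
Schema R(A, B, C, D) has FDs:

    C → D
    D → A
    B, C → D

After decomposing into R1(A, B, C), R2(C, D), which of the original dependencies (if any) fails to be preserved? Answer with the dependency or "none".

Check D → A: no single fragment contains all of {A, D}, and the restricted closure of {D} across the fragments never reaches {A}.
C → D is preserved.
B, C → D is preserved.

D → A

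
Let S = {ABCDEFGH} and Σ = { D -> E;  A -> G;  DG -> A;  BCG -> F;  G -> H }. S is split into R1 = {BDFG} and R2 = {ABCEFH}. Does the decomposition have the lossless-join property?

No

Common attributes: R1 ∩ R2 = {BF}.
No dependency enlarges {BF}, so (BF)⁺ = {BF}.
The closure contains neither all of R1 = {BDFG} nor all of R2 = {ABCEFH}, so the common attributes are not a superkey of either fragment. The join is lossy.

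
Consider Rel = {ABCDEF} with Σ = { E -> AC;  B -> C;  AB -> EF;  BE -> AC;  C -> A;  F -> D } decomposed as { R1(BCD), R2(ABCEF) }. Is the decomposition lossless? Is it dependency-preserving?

lossless but not dependency-preserving

Lossless test: (BC)⁺ = {ABCDEF}, which contains all of one fragment — lossless.
Dependency preservation: the restricted closure of {F} across the fragments never reaches {D}, so F → D cannot be enforced without a join — not preserved.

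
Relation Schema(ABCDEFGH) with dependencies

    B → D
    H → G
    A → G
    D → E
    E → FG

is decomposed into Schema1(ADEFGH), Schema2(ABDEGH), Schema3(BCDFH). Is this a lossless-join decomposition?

Chase test. Columns are ABCDEFGH; row i has aⱼ where attribute j ∈ Schemai, else bᵢⱼ.
Initial tableau (one row per fragment):
  row 1: a1 b12 b13 a4 a5 a6 a7 a8
  row 2: a1 a2 b23 a4 a5 b26 a7 a8
  row 3: b31 a2 a3 a4 b35 a6 b37 a8
Rows 1 and 3 agree on H; apply H→G and equate their G entries.
Rows 1 and 3 agree on D; apply D→E and equate their E entries.
Rows 1 and 2 agree on E; apply E→FG and equate their FG entries.
No row becomes fully distinguished — the join is lossy.

No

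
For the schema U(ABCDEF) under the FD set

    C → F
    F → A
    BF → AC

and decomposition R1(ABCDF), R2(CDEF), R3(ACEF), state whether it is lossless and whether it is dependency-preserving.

Lossless test (chase): Rows 1 and 2 agree on F; apply F→A and equate their A entries. No row becomes fully distinguished — the join is lossy.
Dependency preservation: every FD's attributes lie within a single fragment, so each can be enforced locally — preserved.

lossy but dependency-preserving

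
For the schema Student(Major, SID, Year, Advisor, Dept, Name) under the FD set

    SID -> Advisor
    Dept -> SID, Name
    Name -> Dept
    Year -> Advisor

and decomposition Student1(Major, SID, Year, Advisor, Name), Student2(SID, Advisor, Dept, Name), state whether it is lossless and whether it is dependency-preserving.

Lossless test: (SID, Advisor, Name)⁺ = {SID, Advisor, Dept, Name}, which contains all of one fragment — lossless.
Dependency preservation: every FD's attributes lie within a single fragment, so each can be enforced locally — preserved.

lossless and dependency-preserving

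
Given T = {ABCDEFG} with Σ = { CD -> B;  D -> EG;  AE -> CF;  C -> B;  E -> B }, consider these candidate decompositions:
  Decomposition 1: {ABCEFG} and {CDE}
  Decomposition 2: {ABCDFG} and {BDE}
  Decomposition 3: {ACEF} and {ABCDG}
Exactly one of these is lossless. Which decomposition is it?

Decomposition 1: common = {CE}, closure = {BCE} → lossy.
Decomposition 2: common = {BD}, closure = {BDEG} → lossless.
Decomposition 3: common = {AC}, closure = {ABC} → lossy.

Decomposition 2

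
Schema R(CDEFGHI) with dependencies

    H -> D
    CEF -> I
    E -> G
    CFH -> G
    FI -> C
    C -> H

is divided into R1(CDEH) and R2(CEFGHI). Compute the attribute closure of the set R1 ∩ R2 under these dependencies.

CDEGH

R1 ∩ R2 = {CEH}.
H → D applies, adding D
E → G applies, adding G
Closure: {CDEGH}.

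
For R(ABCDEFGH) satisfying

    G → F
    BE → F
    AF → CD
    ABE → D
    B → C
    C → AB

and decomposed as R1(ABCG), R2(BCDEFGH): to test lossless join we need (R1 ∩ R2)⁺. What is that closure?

R1 ∩ R2 = {BCG}.
G → F applies, adding F
C → AB applies, adding A
AF → CD applies, adding D
Closure: {ABCDFG}.

ABCDFG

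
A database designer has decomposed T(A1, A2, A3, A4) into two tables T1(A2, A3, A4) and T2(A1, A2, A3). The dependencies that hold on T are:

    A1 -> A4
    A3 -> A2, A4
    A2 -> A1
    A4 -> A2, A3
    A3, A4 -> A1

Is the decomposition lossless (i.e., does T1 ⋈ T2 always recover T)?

Yes

Common attributes: T1 ∩ T2 = {A2, A3}.
Closure of {A2, A3}: A3 → A2, A4 applies, adding A4; A2 → A1 applies, adding A1. So (A2, A3)⁺ = {A1, A2, A3, A4}.
This closure contains every attribute of T1, so T1 ∩ T2 → T1. The join is lossless.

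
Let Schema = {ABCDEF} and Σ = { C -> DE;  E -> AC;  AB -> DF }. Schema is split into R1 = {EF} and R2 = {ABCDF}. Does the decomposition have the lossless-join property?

No

Common attributes: R1 ∩ R2 = {F}.
No dependency enlarges {F}, so (F)⁺ = {F}.
The closure contains neither all of R1 = {EF} nor all of R2 = {ABCDF}, so the common attributes are not a superkey of either fragment. The join is lossy.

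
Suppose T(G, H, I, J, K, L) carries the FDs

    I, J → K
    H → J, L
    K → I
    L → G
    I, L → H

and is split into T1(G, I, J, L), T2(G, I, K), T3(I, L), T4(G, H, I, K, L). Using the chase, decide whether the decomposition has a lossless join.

Yes

Chase test. Columns are G, H, I, J, K, L; row i has aⱼ where attribute j ∈ Ti, else bᵢⱼ.
Initial tableau (one row per fragment):
  row 1: a1 b12 a3 a4 b15 a6
  row 2: a1 b22 a3 b24 a5 b26
  row 3: b31 b32 a3 b34 b35 a6
  row 4: a1 a2 a3 b44 a5 a6
Rows 1 and 3 agree on L; apply L→G and equate their G entries.
Rows 1 and 3 agree on I, L; apply I, L→H and equate their H entries.
Rows 1 and 4 agree on I, L; apply I, L→H and equate their H entries.
Rows 1 and 3 agree on H; apply H→J, L and equate their J, L entries.
Rows 1 and 4 agree on H; apply H→J, L and equate their J, L entries.
Rows 1 and 3 agree on I, J; apply I, J→K and equate their K entries.
Rows 1 and 4 agree on I, J; apply I, J→K and equate their K entries.
Row 1 is now all distinguished symbols — the join is lossless.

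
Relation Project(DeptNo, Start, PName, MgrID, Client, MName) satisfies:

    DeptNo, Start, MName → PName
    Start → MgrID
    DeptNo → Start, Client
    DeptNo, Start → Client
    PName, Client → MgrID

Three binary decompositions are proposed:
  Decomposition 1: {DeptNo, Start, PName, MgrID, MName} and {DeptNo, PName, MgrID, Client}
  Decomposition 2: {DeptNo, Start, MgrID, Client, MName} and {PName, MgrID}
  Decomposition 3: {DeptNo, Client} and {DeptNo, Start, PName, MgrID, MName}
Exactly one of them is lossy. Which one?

Decomposition 1: common = {DeptNo, PName, MgrID}, closure = {DeptNo, Start, PName, MgrID, Client} → lossless.
Decomposition 2: common = {MgrID}, closure = {MgrID} → lossy.
Decomposition 3: common = {DeptNo}, closure = {DeptNo, Start, MgrID, Client} → lossless.

Decomposition 2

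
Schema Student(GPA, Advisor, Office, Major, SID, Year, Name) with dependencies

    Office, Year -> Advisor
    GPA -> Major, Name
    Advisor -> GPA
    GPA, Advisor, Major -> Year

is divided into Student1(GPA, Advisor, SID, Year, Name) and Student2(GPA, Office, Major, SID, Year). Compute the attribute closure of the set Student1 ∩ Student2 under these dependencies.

Student1 ∩ Student2 = {GPA, SID, Year}.
GPA → Major, Name applies, adding Major, Name
Closure: {GPA, Major, SID, Year, Name}.

GPA, Major, SID, Year, Name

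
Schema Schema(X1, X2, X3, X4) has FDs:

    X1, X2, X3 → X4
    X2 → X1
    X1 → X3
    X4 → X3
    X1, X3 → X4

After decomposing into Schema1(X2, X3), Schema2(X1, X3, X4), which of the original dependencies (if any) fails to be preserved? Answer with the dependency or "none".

X2 → X1

Check X2 → X1: no single fragment contains all of {X1, X2}, and the restricted closure of {X2} across the fragments never reaches {X1}.
X1, X2, X3 → X4 is preserved.
X1 → X3 is preserved.
X4 → X3 is preserved.
X1, X3 → X4 is preserved.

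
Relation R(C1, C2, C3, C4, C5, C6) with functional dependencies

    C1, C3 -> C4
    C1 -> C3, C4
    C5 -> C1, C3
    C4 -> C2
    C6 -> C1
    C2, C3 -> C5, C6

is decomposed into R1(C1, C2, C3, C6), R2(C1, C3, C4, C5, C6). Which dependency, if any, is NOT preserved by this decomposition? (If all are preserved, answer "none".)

Check C4 → C2: no single fragment contains all of {C2, C4}, and the restricted closure of {C4} across the fragments never reaches {C2}.
C1, C3 → C4 is preserved.
C1 → C3, C4 is preserved.
C5 → C1, C3 is preserved.
C6 → C1 is preserved.
C2, C3 → C5, C6 is preserved.

C4 -> C2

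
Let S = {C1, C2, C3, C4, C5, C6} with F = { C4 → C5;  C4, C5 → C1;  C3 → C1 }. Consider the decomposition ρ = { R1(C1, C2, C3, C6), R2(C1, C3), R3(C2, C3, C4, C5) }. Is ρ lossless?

Chase test. Columns are C1, C2, C3, C4, C5, C6; row i has aⱼ where attribute j ∈ Ri, else bᵢⱼ.
Initial tableau (one row per fragment):
  row 1: a1 a2 a3 b14 b15 a6
  row 2: a1 b22 a3 b24 b25 b26
  row 3: b31 a2 a3 a4 a5 b36
Rows 1 and 3 agree on C3; apply C3→C1 and equate their C1 entries.
No row becomes fully distinguished — the join is lossy.

No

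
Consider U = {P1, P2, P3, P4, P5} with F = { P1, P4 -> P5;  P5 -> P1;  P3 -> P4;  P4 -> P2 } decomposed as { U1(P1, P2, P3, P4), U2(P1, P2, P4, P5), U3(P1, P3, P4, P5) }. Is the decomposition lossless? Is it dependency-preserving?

lossless and dependency-preserving

Lossless test (chase): Rows 1 and 2 agree on P1, P4; apply P1, P4→P5 and equate their P5 entries. Rows 1 and 3 agree on P4; apply P4→P2 and equate their P2 entries. Row 1 is now all distinguished symbols — the join is lossless.
Dependency preservation: every FD's attributes lie within a single fragment, so each can be enforced locally — preserved.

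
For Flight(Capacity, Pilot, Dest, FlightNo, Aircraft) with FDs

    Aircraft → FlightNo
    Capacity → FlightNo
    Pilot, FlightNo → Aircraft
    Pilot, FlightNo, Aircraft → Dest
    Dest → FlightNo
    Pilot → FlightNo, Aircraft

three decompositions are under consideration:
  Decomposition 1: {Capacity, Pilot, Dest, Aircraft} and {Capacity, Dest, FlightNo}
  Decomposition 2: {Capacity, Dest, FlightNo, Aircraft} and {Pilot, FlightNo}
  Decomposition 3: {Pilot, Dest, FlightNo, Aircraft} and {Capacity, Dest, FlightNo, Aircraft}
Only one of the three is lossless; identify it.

Decomposition 1

Decomposition 1: common = {Capacity, Dest}, closure = {Capacity, Dest, FlightNo} → lossless.
Decomposition 2: common = {FlightNo}, closure = {FlightNo} → lossy.
Decomposition 3: common = {Dest, FlightNo, Aircraft}, closure = {Dest, FlightNo, Aircraft} → lossy.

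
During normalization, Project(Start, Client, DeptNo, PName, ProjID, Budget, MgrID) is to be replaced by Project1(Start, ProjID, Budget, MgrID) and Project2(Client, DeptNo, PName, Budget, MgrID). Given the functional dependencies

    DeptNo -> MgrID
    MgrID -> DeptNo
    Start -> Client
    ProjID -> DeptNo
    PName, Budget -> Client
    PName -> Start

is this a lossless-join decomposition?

Common attributes: Project1 ∩ Project2 = {Budget, MgrID}.
Closure of {Budget, MgrID}: MgrID → DeptNo applies, adding DeptNo. So (Budget, MgrID)⁺ = {DeptNo, Budget, MgrID}.
The closure contains neither all of Project1 = {Start, ProjID, Budget, MgrID} nor all of Project2 = {Client, DeptNo, PName, Budget, MgrID}, so the common attributes are not a superkey of either fragment. The join is lossy.

No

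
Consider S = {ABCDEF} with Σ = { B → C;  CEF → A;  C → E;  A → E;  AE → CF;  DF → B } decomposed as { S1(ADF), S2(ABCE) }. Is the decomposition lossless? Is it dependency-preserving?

Lossless test: (A)⁺ = {ACEF}, which is a superkey of neither fragment — lossy.
Dependency preservation: the restricted closure of {CEF} across the fragments never reaches {A}, so CEF → A cannot be enforced without a join — not preserved.

lossy and not dependency-preserving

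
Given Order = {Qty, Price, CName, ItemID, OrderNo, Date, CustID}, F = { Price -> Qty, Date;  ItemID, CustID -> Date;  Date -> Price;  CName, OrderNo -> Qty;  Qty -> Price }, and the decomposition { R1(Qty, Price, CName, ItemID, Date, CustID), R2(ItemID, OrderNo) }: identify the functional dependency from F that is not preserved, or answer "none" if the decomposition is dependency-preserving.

CName, OrderNo -> Qty

Check CName, OrderNo → Qty: no single fragment contains all of {Qty, CName, OrderNo}, and the restricted closure of {CName, OrderNo} across the fragments never reaches {Qty}.
Price → Qty, Date is preserved.
ItemID, CustID → Date is preserved.
Date → Price is preserved.
Qty → Price is preserved.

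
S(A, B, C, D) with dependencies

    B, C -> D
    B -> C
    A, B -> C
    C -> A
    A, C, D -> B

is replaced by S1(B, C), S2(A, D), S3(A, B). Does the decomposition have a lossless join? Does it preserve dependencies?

lossy and not dependency-preserving

Lossless test (chase): Rows 1 and 3 agree on B; apply B→C and equate their C entries. Rows 1 and 3 agree on C; apply C→A and equate their A entries. Rows 1 and 3 agree on B, C; apply B, C→D and equate their D entries. No row becomes fully distinguished — the join is lossy.
Dependency preservation: the restricted closure of {B, C} across the fragments never reaches {D}, so B, C → D cannot be enforced without a join — not preserved.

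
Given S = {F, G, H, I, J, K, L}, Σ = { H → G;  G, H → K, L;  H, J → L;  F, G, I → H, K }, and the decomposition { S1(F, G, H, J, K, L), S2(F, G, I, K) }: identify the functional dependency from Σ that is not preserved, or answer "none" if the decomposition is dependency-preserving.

Check F, G, I → H, K: no single fragment contains all of {F, G, H, I, K}, and the restricted closure of {F, G, I} across the fragments never reaches {H, K}.
H → G is preserved.
G, H → K, L is preserved.
H, J → L is preserved.

F, G, I → H, K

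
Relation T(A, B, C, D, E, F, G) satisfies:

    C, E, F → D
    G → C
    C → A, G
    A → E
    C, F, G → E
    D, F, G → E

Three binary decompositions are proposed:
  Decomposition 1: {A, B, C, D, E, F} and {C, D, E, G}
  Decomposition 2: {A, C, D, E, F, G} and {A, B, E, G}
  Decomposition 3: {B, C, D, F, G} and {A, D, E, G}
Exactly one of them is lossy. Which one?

Decomposition 1: common = {C, D, E}, closure = {A, C, D, E, G} → lossless.
Decomposition 2: common = {A, E, G}, closure = {A, C, E, G} → lossy.
Decomposition 3: common = {D, G}, closure = {A, C, D, E, G} → lossless.

Decomposition 2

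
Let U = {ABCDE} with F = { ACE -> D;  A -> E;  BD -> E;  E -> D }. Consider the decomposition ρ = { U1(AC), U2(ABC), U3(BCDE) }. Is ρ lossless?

No

Chase test. Columns are ABCDE; row i has aⱼ where attribute j ∈ Ui, else bᵢⱼ.
Initial tableau (one row per fragment):
  row 1: a1 b12 a3 b14 b15
  row 2: a1 a2 a3 b24 b25
  row 3: b31 a2 a3 a4 a5
Rows 1 and 2 agree on A; apply A→E and equate their E entries.
Rows 1 and 2 agree on E; apply E→D and equate their D entries.
No row becomes fully distinguished — the join is lossy.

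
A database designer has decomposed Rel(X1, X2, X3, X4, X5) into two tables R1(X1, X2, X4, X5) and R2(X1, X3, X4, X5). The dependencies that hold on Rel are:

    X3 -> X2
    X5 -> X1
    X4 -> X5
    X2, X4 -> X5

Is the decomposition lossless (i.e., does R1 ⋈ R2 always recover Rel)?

Common attributes: R1 ∩ R2 = {X1, X4, X5}.
No dependency enlarges {X1, X4, X5}, so (X1, X4, X5)⁺ = {X1, X4, X5}.
The closure contains neither all of R1 = {X1, X2, X4, X5} nor all of R2 = {X1, X3, X4, X5}, so the common attributes are not a superkey of either fragment. The join is lossy.

No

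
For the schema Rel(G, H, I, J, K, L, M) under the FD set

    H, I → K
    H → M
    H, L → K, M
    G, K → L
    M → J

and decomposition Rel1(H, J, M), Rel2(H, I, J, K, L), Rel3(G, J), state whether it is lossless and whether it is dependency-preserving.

Lossless test (chase): Rows 1 and 2 agree on H; apply H→M and equate their M entries. No row becomes fully distinguished — the join is lossy.
Dependency preservation: the restricted closure of {G, K} across the fragments never reaches {L}, so G, K → L cannot be enforced without a join — not preserved.

lossy and not dependency-preserving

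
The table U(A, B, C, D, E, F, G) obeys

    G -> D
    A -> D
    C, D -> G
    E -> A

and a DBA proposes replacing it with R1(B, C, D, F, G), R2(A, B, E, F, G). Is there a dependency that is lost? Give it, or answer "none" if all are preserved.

Check A → D: no single fragment contains all of {A, D}, and the restricted closure of {A} across the fragments never reaches {D}.
G → D is preserved.
C, D → G is preserved.
E → A is preserved.

A -> D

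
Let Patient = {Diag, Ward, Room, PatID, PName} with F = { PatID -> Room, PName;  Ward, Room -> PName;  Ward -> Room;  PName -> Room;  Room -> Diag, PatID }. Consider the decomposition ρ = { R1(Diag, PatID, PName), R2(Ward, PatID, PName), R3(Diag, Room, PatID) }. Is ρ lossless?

Chase test. Columns are Diag, Ward, Room, PatID, PName; row i has aⱼ where attribute j ∈ Ri, else bᵢⱼ.
Initial tableau (one row per fragment):
  row 1: a1 b12 b13 a4 a5
  row 2: b21 a2 b23 a4 a5
  row 3: a1 b32 a3 a4 b35
Rows 1 and 2 agree on PatID; apply PatID→Room, PName and equate their Room, PName entries.
Rows 1 and 3 agree on PatID; apply PatID→Room, PName and equate their Room, PName entries.
Rows 1 and 2 agree on Room; apply Room→Diag, PatID and equate their Diag, PatID entries.
Row 2 is now all distinguished symbols — the join is lossless.

Yes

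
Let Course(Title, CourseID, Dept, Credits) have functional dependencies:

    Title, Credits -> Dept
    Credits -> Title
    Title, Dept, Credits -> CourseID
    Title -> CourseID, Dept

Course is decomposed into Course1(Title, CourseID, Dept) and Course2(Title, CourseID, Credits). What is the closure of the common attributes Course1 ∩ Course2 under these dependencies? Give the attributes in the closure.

Title, CourseID, Dept

Course1 ∩ Course2 = {Title, CourseID}.
Title → CourseID, Dept applies, adding Dept
Closure: {Title, CourseID, Dept}.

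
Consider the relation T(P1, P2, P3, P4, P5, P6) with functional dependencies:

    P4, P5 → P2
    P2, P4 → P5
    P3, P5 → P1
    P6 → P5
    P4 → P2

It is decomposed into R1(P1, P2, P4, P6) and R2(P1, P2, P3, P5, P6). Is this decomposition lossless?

Common attributes: R1 ∩ R2 = {P1, P2, P6}.
Closure of {P1, P2, P6}: P6 → P5 applies, adding P5. So (P1, P2, P6)⁺ = {P1, P2, P5, P6}.
The closure contains neither all of R1 = {P1, P2, P4, P6} nor all of R2 = {P1, P2, P3, P5, P6}, so the common attributes are not a superkey of either fragment. The join is lossy.

No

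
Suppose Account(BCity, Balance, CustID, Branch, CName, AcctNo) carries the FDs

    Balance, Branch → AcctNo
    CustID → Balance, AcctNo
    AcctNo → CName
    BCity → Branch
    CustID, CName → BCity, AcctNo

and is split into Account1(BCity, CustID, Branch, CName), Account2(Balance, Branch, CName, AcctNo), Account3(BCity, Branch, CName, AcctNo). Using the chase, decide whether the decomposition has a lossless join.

No

Chase test. Columns are BCity, Balance, CustID, Branch, CName, AcctNo; row i has aⱼ where attribute j ∈ Accounti, else bᵢⱼ.
Initial tableau (one row per fragment):
  row 1: a1 b12 a3 a4 a5 b16
  row 2: b21 a2 b23 a4 a5 a6
  row 3: a1 b32 b33 a4 a5 a6
No row becomes fully distinguished — the join is lossy.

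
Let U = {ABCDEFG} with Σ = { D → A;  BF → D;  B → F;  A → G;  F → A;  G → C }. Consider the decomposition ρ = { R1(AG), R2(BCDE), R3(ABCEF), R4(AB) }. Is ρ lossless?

Yes

Chase test. Columns are ABCDEFG; row i has aⱼ where attribute j ∈ Ri, else bᵢⱼ.
Initial tableau (one row per fragment):
  row 1: a1 b12 b13 b14 b15 b16 a7
  row 2: b21 a2 a3 a4 a5 b26 b27
  row 3: a1 a2 a3 b34 a5 a6 b37
  row 4: a1 a2 b43 b44 b45 b46 b47
Rows 2 and 3 agree on B; apply B→F and equate their F entries.
Rows 2 and 4 agree on B; apply B→F and equate their F entries.
Rows 1 and 3 agree on A; apply A→G and equate their G entries.
Rows 1 and 4 agree on A; apply A→G and equate their G entries.
Rows 2 and 3 agree on F; apply F→A and equate their A entries.
Rows 1 and 3 agree on G; apply G→C and equate their C entries.
Rows 1 and 4 agree on G; apply G→C and equate their C entries.
Rows 2 and 3 agree on BF; apply BF→D and equate their D entries.
Rows 2 and 4 agree on BF; apply BF→D and equate their D entries.
Rows 1 and 2 agree on A; apply A→G and equate their G entries.
Row 2 is now all distinguished symbols — the join is lossless.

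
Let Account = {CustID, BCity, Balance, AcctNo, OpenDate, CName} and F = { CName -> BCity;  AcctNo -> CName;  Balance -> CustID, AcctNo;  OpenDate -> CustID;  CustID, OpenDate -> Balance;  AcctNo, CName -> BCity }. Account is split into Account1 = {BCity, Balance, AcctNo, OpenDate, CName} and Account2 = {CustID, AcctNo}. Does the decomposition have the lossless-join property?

No

Common attributes: Account1 ∩ Account2 = {AcctNo}.
Closure of {AcctNo}: AcctNo → CName applies, adding CName; AcctNo, CName → BCity applies, adding BCity. So (AcctNo)⁺ = {BCity, AcctNo, CName}.
The closure contains neither all of Account1 = {BCity, Balance, AcctNo, OpenDate, CName} nor all of Account2 = {CustID, AcctNo}, so the common attributes are not a superkey of either fragment. The join is lossy.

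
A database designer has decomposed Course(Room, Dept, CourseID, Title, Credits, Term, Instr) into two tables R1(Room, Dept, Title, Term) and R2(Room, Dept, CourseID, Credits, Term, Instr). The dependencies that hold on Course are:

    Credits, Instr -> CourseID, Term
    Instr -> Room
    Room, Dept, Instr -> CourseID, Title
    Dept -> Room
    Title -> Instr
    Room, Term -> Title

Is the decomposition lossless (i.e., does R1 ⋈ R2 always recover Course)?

Common attributes: R1 ∩ R2 = {Room, Dept, Term}.
Closure of {Room, Dept, Term}: Room, Term → Title applies, adding Title; Title → Instr applies, adding Instr; Room, Dept, Instr → CourseID, Title applies, adding CourseID. So (Room, Dept, Term)⁺ = {Room, Dept, CourseID, Title, Term, Instr}.
This closure contains every attribute of R1, so R1 ∩ R2 → R1. The join is lossless.

Yes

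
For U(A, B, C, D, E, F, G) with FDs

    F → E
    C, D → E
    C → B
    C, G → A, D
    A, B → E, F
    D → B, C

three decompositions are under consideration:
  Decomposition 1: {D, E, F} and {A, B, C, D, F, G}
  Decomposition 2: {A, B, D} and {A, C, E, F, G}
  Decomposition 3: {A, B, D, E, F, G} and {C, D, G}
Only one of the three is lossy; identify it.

Decomposition 2

Decomposition 1: common = {D, F}, closure = {B, C, D, E, F} → lossless.
Decomposition 2: common = {A}, closure = {A} → lossy.
Decomposition 3: common = {D, G}, closure = {A, B, C, D, E, F, G} → lossless.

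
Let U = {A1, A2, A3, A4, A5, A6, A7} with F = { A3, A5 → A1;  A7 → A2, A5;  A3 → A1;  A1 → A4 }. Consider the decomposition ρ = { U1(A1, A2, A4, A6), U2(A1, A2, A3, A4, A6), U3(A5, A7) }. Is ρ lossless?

No

Chase test. Columns are A1, A2, A3, A4, A5, A6, A7; row i has aⱼ where attribute j ∈ Ui, else bᵢⱼ.
Initial tableau (one row per fragment):
  row 1: a1 a2 b13 a4 b15 a6 b17
  row 2: a1 a2 a3 a4 b25 a6 b27
  row 3: b31 b32 b33 b34 a5 b36 a7
No row becomes fully distinguished — the join is lossy.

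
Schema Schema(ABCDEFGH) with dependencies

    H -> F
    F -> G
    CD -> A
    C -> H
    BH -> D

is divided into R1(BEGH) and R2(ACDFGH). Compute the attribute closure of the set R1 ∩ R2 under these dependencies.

FGH

R1 ∩ R2 = {GH}.
H → F applies, adding F
Closure: {FGH}.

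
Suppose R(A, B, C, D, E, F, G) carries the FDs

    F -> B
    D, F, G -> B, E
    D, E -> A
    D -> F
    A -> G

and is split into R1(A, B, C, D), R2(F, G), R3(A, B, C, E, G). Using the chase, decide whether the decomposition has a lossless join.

No

Chase test. Columns are A, B, C, D, E, F, G; row i has aⱼ where attribute j ∈ Ri, else bᵢⱼ.
Initial tableau (one row per fragment):
  row 1: a1 a2 a3 a4 b15 b16 b17
  row 2: b21 b22 b23 b24 b25 a6 a7
  row 3: a1 a2 a3 b34 a5 b36 a7
Rows 1 and 3 agree on A; apply A→G and equate their G entries.
No row becomes fully distinguished — the join is lossy.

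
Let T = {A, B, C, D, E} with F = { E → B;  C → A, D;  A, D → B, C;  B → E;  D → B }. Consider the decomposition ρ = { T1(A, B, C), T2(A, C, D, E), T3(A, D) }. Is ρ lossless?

Chase test. Columns are A, B, C, D, E; row i has aⱼ where attribute j ∈ Ti, else bᵢⱼ.
Initial tableau (one row per fragment):
  row 1: a1 a2 a3 b14 b15
  row 2: a1 b22 a3 a4 a5
  row 3: a1 b32 b33 a4 b35
Rows 1 and 2 agree on C; apply C→A, D and equate their A, D entries.
Rows 1 and 2 agree on A, D; apply A, D→B, C and equate their B, C entries.
Rows 1 and 3 agree on A, D; apply A, D→B, C and equate their B, C entries.
Rows 1 and 2 agree on B; apply B→E and equate their E entries.
Rows 1 and 3 agree on B; apply B→E and equate their E entries.
Row 1 is now all distinguished symbols — the join is lossless.

Yes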